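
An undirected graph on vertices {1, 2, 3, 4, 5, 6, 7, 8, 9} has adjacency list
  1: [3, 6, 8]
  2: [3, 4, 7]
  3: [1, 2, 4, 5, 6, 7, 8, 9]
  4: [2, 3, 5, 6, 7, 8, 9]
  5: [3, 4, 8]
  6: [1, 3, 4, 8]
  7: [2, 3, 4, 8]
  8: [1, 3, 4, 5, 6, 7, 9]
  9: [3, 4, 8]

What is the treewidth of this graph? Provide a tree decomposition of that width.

Treewidth 3.
One such decomposition:
Bags: B1 = {2, 3, 4, 7}  B2 = {3, 4, 7, 8}  B3 = {3, 4, 6, 8}  B4 = {1, 3, 6, 8}  B5 = {3, 4, 5, 8}  B6 = {3, 4, 8, 9}
Tree: B1–B2, B2–B3, B3–B4, B2–B5, B5–B6

Every bag has size at most 4, so the width is 4 − 1 = 3 and tw(G) ≤ 3. For the lower bound, the 4 vertices {1, 3, 6, 8} are pairwise adjacent, and any tree decomposition puts a clique entirely inside one bag — forcing width ≥ 3. Combining the bounds, tw(G) = 3.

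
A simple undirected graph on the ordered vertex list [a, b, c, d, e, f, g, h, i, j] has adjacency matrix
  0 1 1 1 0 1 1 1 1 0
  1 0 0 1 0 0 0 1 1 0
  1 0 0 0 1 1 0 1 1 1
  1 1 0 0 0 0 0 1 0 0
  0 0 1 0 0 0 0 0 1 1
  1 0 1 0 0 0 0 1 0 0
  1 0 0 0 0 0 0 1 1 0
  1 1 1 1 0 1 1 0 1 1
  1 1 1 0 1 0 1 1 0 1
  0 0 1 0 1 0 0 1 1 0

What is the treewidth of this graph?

A width-3 tree decomposition is:
Bags: B1 = {a, b, h, i}  B2 = {a, b, d, h}  B3 = {a, c, h, i}  B4 = {c, h, i, j}  B5 = {a, g, h, i}  B6 = {a, c, f, h}  B7 = {c, e, i, j}
Tree: B1–B2, B1–B3, B3–B4, B3–B5, B3–B6, B4–B7
Every bag has size at most 4, so the width is 4 − 1 = 3 and tw(G) ≤ 3. For the lower bound, the 4 vertices {c, e, i, j} are pairwise adjacent, and any tree decomposition puts a clique entirely inside one bag — forcing width ≥ 3. Combining the bounds, tw(G) = 3.

3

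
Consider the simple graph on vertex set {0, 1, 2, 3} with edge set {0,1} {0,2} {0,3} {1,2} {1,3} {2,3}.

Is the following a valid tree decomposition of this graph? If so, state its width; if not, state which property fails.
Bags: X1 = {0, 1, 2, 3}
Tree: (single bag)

Yes; width 3.

Every vertex of G appears in some bag (union = {0, 1, 2, 3}); every edge is covered by a bag; and for each vertex v the set of bags containing v is connected in the bag tree. The decomposition is therefore valid. The largest bag has 4 vertices, so the width is 3.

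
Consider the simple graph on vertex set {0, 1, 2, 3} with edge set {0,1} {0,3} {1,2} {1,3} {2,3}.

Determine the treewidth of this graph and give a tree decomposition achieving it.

Treewidth 2.
Bags: B1 = {1, 2, 3}  B2 = {0, 1, 3}
Tree: B1–B2

Every bag has size at most 3, so the width is 3 − 1 = 2 and tw(G) ≤ 2. On the other hand G contains the 3-clique {0, 1, 3}. A clique must lie in a single bag of any decomposition, so no decomposition can have width below 2. Therefore the treewidth is 2.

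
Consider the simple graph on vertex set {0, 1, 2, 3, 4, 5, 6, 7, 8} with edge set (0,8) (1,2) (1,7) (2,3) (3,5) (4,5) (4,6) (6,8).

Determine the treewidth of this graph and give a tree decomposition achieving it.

Treewidth 1.
One such decomposition:
Bags: B1 = {1, 7}  B2 = {1, 2}  B3 = {2, 3}  B4 = {3, 5}  B5 = {4, 5}  B6 = {4, 6}  B7 = {6, 8}  B8 = {0, 8}
Tree: B1–B2, B2–B3, B3–B4, B4–B5, B5–B6, B6–B7, B7–B8

Each bag holds 2 vertices, so the decomposition has width 1, which upper-bounds the treewidth. Since G has at least one edge (e.g. 7–1), it is not an edgeless graph, so tw(G) ≥ 1. The upper and lower bounds meet at 1, so that is the treewidth.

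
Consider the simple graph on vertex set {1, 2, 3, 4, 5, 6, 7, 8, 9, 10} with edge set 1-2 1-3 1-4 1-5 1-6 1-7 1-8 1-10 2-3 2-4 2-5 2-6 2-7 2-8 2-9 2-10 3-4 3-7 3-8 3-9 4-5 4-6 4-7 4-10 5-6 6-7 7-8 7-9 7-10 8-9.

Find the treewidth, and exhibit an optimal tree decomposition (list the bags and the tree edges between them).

Treewidth 4.
One optimal decomposition is:
Bags: B1 = {1, 2, 3, 7, 8}  B2 = {1, 2, 3, 4, 7}  B3 = {1, 2, 4, 7, 10}  B4 = {1, 2, 4, 6, 7}  B5 = {1, 2, 4, 5, 6}  B6 = {2, 3, 7, 8, 9}
Tree: B1–B2, B2–B3, B2–B4, B4–B5, B1–B6

Every bag has size at most 5, so the width is 5 − 1 = 4 and tw(G) ≤ 4. For the lower bound, the 5 vertices {1, 2, 3, 7, 8} are pairwise adjacent, and any tree decomposition puts a clique entirely inside one bag — forcing width ≥ 4. The upper and lower bounds meet at 4, so that is the treewidth.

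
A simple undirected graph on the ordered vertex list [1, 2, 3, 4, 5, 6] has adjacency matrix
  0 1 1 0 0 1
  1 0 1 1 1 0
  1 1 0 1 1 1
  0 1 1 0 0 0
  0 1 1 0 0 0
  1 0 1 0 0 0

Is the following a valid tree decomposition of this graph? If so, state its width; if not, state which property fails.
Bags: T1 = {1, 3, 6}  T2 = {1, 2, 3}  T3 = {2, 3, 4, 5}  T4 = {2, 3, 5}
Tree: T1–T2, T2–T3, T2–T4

No — bags containing vertex 5 are not connected in the tree.

A tree decomposition must satisfy three properties: every vertex lies in some bag; for every edge, both endpoints lie together in some bag; and for every vertex, the bags containing it form a connected subtree. Here bags containing vertex 5 are not connected in the tree, so the decomposition is invalid.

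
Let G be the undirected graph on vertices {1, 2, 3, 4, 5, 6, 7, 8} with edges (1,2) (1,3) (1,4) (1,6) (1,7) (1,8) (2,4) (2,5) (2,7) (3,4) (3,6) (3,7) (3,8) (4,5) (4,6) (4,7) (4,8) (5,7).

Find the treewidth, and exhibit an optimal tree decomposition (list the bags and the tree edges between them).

Each bag holds 4 vertices, so the decomposition has width 3, which upper-bounds the treewidth. Conversely, {1, 2, 4, 7} is a clique of size 4, and the vertices of any clique must share a bag in every tree decomposition; so some bag has ≥ 4 vertices and tw(G) ≥ 3. Hence tw(G) = 3 exactly.

Treewidth 3.
Bags: B1 = {1, 3, 4, 7}  B2 = {1, 2, 4, 7}  B3 = {1, 3, 4, 6}  B4 = {1, 3, 4, 8}  B5 = {2, 4, 5, 7}
Tree: B1–B2, B1–B3, B1–B4, B2–B5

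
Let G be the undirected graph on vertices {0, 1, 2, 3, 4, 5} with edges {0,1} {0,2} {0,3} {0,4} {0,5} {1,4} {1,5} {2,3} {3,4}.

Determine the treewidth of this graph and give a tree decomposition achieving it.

The largest bag has 3 vertices, giving width 2; this decomposition certifies tw(G) ≤ 2. On the other hand G contains the 3-clique {0, 1, 4}. A clique must lie in a single bag of any decomposition, so no decomposition can have width below 2. Therefore the treewidth is 2.

Treewidth 2.
One such decomposition:
Bags: B1 = {0, 3, 4}  B2 = {0, 1, 4}  B3 = {0, 1, 5}  B4 = {0, 2, 3}
Tree: B1–B2, B2–B3, B1–B4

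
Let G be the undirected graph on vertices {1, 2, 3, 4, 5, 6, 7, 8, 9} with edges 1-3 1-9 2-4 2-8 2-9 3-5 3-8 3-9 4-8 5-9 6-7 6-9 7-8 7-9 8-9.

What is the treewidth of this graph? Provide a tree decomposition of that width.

The largest bag has 3 vertices, giving width 2; this decomposition certifies tw(G) ≤ 2. On the other hand G contains the 3-clique {2, 8, 9}. A clique must lie in a single bag of any decomposition, so no decomposition can have width below 2. Combining the bounds, tw(G) = 2.

Treewidth 2.
One optimal decomposition is:
Bags: B1 = {2, 8, 9}  B2 = {3, 8, 9}  B3 = {1, 3, 9}  B4 = {2, 4, 8}  B5 = {3, 5, 9}  B6 = {7, 8, 9}  B7 = {6, 7, 9}
Tree: B1–B2, B2–B3, B1–B4, B3–B5, B1–B6, B6–B7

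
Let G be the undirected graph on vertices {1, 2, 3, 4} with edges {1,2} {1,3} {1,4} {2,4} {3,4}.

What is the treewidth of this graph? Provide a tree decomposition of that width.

Each bag holds 3 vertices, so the decomposition has width 2, which upper-bounds the treewidth. For the lower bound, the 3 vertices {1, 2, 4} are pairwise adjacent, and any tree decomposition puts a clique entirely inside one bag — forcing width ≥ 2. Therefore the treewidth is 2.

Treewidth 2.
Bags: B1 = {1, 2, 4}  B2 = {1, 3, 4}
Tree: B1–B2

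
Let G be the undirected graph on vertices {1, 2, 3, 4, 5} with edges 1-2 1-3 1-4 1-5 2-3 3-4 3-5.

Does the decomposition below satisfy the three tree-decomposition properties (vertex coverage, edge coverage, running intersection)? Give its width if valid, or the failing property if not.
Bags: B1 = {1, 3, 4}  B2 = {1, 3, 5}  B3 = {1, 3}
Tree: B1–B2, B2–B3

No — vertex 2 appears in no bag.

A tree decomposition must satisfy three properties: every vertex lies in some bag; for every edge, both endpoints lie together in some bag; and for every vertex, the bags containing it form a connected subtree. Here vertex 2 appears in no bag, so the decomposition is invalid.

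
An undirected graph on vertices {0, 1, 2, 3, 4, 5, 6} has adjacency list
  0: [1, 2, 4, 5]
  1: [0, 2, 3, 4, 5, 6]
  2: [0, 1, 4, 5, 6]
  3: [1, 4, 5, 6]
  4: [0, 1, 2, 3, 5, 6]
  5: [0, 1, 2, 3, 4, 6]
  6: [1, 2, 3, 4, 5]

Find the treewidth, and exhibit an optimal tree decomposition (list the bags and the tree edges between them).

Treewidth 4.
One such decomposition:
Bags: B1 = {1, 2, 4, 5, 6}  B2 = {0, 1, 2, 4, 5}  B3 = {1, 3, 4, 5, 6}
Tree: B1–B2, B1–B3

Every bag has size at most 5, so the width is 5 − 1 = 4 and tw(G) ≤ 4. Conversely, {0, 1, 2, 4, 5} is a clique of size 5, and the vertices of any clique must share a bag in every tree decomposition; so some bag has ≥ 5 vertices and tw(G) ≥ 4. The upper and lower bounds meet at 4, so that is the treewidth.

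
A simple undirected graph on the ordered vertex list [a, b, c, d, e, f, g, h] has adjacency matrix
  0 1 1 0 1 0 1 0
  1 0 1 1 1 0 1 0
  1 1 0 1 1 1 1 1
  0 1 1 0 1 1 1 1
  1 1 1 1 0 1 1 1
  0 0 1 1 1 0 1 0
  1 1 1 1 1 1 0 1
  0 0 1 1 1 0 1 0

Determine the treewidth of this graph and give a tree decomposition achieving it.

Treewidth 4.
One such decomposition:
Bags: B1 = {b, c, d, e, g}  B2 = {a, b, c, e, g}  B3 = {c, d, e, g, h}  B4 = {c, d, e, f, g}
Tree: B1–B2, B1–B3, B1–B4

The largest bag has 5 vertices, giving width 4; this decomposition certifies tw(G) ≤ 4. For the lower bound, the 5 vertices {c, d, e, g, h} are pairwise adjacent, and any tree decomposition puts a clique entirely inside one bag — forcing width ≥ 4. Hence tw(G) = 4 exactly.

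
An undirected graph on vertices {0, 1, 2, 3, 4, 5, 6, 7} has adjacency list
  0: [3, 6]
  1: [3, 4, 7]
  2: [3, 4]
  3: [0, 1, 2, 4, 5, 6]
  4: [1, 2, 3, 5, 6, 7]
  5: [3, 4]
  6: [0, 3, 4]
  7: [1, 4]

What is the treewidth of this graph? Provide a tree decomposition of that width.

Treewidth 2.
Bags: B1 = {3, 4, 6}  B2 = {0, 3, 6}  B3 = {3, 4, 5}  B4 = {1, 3, 4}  B5 = {1, 4, 7}  B6 = {2, 3, 4}
Tree: B1–B2, B1–B3, B3–B4, B4–B5, B3–B6

Each bag holds 3 vertices, so the decomposition has width 2, which upper-bounds the treewidth. On the other hand G contains the 3-clique {0, 3, 6}. A clique must lie in a single bag of any decomposition, so no decomposition can have width below 2. Hence tw(G) = 2 exactly.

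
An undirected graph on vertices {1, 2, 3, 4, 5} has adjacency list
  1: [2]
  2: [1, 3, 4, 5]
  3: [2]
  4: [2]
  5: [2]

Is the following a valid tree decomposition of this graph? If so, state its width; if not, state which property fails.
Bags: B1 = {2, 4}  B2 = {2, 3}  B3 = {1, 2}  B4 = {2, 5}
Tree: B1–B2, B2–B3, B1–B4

Yes; width 1.

Vertex coverage: the bags together contain {1, 2, 3, 4, 5}, the full vertex set. Edge coverage: each edge of G has both endpoints in at least one bag. Running intersection: for every vertex, the bags containing it form a connected subtree. All three properties hold, so this is a valid tree decomposition of width max|bag| − 1 = 1, and hence tw(G) ≤ 1.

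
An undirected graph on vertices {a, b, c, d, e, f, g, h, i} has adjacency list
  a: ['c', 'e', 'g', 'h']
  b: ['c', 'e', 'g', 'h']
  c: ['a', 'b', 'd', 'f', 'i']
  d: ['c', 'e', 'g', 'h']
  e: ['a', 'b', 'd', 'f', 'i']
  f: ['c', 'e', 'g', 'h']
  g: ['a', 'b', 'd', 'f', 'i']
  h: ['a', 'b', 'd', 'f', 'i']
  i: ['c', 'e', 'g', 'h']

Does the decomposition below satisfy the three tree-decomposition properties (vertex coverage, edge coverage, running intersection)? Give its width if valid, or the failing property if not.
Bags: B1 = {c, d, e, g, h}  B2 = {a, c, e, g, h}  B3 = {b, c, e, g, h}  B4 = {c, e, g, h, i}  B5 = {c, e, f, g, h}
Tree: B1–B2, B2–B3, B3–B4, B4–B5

Every vertex of G appears in some bag (union = {a, b, c, d, e, f, g, h, i}); every edge is covered by a bag; and for each vertex v the set of bags containing v is connected in the bag tree. The decomposition is therefore valid. The largest bag has 5 vertices, so the width is 4.

Yes; width 4.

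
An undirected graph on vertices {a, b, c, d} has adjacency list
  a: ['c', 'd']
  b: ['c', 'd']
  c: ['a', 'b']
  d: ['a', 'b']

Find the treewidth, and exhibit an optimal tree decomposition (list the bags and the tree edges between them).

Treewidth 2.
One such decomposition:
Bags: B1 = {b, c, d}  B2 = {a, c, d}
Tree: B1–B2

Every bag has size at most 3, so the width is 3 − 1 = 2 and tw(G) ≤ 2. The edges d–b–c–a–d form a cycle, so G is not a tree and its treewidth is at least 2. Hence tw(G) = 2 exactly.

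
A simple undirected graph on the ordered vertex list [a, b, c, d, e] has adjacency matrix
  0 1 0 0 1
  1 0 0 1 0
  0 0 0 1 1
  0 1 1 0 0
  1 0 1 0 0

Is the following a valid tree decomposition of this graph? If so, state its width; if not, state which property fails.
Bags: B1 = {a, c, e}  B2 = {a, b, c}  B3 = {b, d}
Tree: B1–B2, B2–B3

A tree decomposition must satisfy three properties: every vertex lies in some bag; for every edge, both endpoints lie together in some bag; and for every vertex, the bags containing it form a connected subtree. Here edge (c,d) lies in no bag, so the decomposition is invalid.

No — edge (c,d) lies in no bag.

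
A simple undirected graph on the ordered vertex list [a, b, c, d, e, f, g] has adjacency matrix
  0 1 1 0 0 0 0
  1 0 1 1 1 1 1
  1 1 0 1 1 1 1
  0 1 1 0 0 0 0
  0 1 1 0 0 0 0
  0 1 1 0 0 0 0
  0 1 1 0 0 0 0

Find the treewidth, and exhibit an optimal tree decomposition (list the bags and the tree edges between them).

Treewidth 2.
Bags: B1 = {b, c, d}  B2 = {b, c, g}  B3 = {b, c, e}  B4 = {a, b, c}  B5 = {b, c, f}
Tree: B1–B2, B1–B3, B1–B4, B1–B5

Every bag has size at most 3, so the width is 3 − 1 = 2 and tw(G) ≤ 2. Conversely, {b, c, d} is a clique of size 3, and the vertices of any clique must share a bag in every tree decomposition; so some bag has ≥ 3 vertices and tw(G) ≥ 2. The upper and lower bounds meet at 2, so that is the treewidth.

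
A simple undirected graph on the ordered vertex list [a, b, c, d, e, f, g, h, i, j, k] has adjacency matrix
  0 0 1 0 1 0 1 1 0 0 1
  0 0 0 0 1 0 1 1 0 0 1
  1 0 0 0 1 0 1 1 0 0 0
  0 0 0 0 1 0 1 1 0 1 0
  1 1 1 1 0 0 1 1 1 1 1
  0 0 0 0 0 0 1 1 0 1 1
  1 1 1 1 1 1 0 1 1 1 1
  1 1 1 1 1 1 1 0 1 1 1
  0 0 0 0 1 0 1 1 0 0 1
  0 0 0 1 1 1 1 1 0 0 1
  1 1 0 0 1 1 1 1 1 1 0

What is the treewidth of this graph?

4

A width-4 tree decomposition is:
Bags: B1 = {b, e, g, h, k}  B2 = {e, g, h, j, k}  B3 = {f, g, h, j, k}  B4 = {e, g, h, i, k}  B5 = {a, e, g, h, k}  B6 = {d, e, g, h, j}  B7 = {a, c, e, g, h}
Tree: B1–B2, B2–B3, B2–B4, B1–B5, B2–B6, B5–B7
The largest bag has 5 vertices, giving width 4; this decomposition certifies tw(G) ≤ 4. Conversely, {d, e, g, h, j} is a clique of size 5, and the vertices of any clique must share a bag in every tree decomposition; so some bag has ≥ 5 vertices and tw(G) ≥ 4. Therefore the treewidth is 4.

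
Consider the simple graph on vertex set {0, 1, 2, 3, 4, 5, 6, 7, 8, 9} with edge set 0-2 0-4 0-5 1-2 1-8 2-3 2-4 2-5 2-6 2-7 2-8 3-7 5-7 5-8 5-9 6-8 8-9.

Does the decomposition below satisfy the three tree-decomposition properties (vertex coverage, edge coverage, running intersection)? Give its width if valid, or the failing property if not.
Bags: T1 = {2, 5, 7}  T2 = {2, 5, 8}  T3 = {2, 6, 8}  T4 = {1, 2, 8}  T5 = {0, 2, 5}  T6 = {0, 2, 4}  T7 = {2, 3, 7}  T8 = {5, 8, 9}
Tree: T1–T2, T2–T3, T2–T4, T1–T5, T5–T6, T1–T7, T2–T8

Every vertex of G appears in some bag (union = {0, 1, 2, 3, 4, 5, 6, 7, 8, 9}); every edge is covered by a bag; and for each vertex v the set of bags containing v is connected in the bag tree. The decomposition is therefore valid. The largest bag has 3 vertices, so the width is 2.

Yes; width 2.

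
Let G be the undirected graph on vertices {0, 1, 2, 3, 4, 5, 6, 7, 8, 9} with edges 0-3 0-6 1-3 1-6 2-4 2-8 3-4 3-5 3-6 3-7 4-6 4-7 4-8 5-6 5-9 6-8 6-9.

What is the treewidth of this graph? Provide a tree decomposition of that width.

Treewidth 2.
One optimal decomposition is:
Bags: B1 = {3, 4, 6}  B2 = {3, 5, 6}  B3 = {0, 3, 6}  B4 = {5, 6, 9}  B5 = {3, 4, 7}  B6 = {4, 6, 8}  B7 = {2, 4, 8}  B8 = {1, 3, 6}
Tree: B1–B2, B2–B3, B2–B4, B1–B5, B1–B6, B6–B7, B2–B8

Every bag has size at most 3, so the width is 3 − 1 = 2 and tw(G) ≤ 2. For the lower bound, the 3 vertices {2, 4, 8} are pairwise adjacent, and any tree decomposition puts a clique entirely inside one bag — forcing width ≥ 2. Combining the bounds, tw(G) = 2.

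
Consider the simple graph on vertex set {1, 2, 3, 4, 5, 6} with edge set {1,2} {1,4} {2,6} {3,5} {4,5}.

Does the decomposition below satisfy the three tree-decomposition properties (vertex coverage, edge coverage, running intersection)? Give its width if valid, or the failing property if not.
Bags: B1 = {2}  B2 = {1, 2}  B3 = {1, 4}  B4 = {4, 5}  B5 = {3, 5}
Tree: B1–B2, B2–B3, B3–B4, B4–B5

A tree decomposition must satisfy three properties: every vertex lies in some bag; for every edge, both endpoints lie together in some bag; and for every vertex, the bags containing it form a connected subtree. Here vertex 6 appears in no bag, so the decomposition is invalid.

No — vertex 6 appears in no bag.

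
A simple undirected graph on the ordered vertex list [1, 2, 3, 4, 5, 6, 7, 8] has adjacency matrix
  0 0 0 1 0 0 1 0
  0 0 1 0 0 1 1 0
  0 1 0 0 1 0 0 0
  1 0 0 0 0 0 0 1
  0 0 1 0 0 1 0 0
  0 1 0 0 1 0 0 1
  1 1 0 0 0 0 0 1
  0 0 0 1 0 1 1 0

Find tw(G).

2

A width-2 tree decomposition is:
Bags: B1 = {3, 5, 6}  B2 = {2, 3, 6}  B3 = {2, 6, 8}  B4 = {2, 7, 8}  B5 = {4, 7, 8}  B6 = {1, 4, 7}
Tree: B1–B2, B2–B3, B3–B4, B4–B5, B5–B6
Each bag holds 3 vertices, so the decomposition has width 2, which upper-bounds the treewidth. For the lower bound, G contains the cycle 5–3–2–6–5, so G is not a forest; only forests have treewidth ≤ 1, hence tw(G) ≥ 2. Hence tw(G) = 2 exactly.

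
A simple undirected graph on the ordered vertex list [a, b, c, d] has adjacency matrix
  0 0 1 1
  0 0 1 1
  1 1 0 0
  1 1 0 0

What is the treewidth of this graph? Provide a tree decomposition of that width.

Each bag holds 3 vertices, so the decomposition has width 2, which upper-bounds the treewidth. For the lower bound, G contains the cycle d–a–c–b–d, so G is not a forest; only forests have treewidth ≤ 1, hence tw(G) ≥ 2. Therefore the treewidth is 2.

Treewidth 2.
One optimal decomposition is:
Bags: B1 = {a, c, d}  B2 = {b, c, d}
Tree: B1–B2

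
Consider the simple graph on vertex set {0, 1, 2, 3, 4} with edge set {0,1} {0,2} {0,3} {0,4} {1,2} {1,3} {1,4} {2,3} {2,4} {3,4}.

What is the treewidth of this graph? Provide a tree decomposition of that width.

With just one bag of size 5, the width is 5 − 1 = 4, so tw(G) ≤ 4. Conversely, {0, 1, 2, 3, 4} is a clique of size 5, and the vertices of any clique must share a bag in every tree decomposition; so some bag has ≥ 5 vertices and tw(G) ≥ 4. Combining the bounds, tw(G) = 4.

Treewidth 4.
One optimal decomposition is:
Bags: B1 = {0, 1, 2, 3, 4}
Tree: (single bag)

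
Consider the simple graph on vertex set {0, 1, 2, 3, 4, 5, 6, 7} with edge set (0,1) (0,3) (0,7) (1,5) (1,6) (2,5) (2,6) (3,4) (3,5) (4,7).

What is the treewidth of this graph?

A width-2 tree decomposition is:
Bags: B1 = {0, 4, 7}  B2 = {0, 3, 4}  B3 = {0, 1, 3}  B4 = {1, 3, 5}  B5 = {1, 5, 6}  B6 = {2, 5, 6}
Tree: B1–B2, B2–B3, B3–B4, B4–B5, B5–B6
Every bag has size at most 3, so the width is 3 − 1 = 2 and tw(G) ≤ 2. For the lower bound, G contains the cycle 7–4–3–0–7, so G is not a forest; only forests have treewidth ≤ 1, hence tw(G) ≥ 2. Combining the bounds, tw(G) = 2.

2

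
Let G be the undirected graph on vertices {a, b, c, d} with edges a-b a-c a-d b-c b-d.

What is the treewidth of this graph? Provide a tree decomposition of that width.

Treewidth 2.
One such decomposition:
Bags: B1 = {a, b, d}  B2 = {a, b, c}
Tree: B1–B2

Each bag holds 3 vertices, so the decomposition has width 2, which upper-bounds the treewidth. Conversely, {a, b, d} is a clique of size 3, and the vertices of any clique must share a bag in every tree decomposition; so some bag has ≥ 3 vertices and tw(G) ≥ 2. Hence tw(G) = 2 exactly.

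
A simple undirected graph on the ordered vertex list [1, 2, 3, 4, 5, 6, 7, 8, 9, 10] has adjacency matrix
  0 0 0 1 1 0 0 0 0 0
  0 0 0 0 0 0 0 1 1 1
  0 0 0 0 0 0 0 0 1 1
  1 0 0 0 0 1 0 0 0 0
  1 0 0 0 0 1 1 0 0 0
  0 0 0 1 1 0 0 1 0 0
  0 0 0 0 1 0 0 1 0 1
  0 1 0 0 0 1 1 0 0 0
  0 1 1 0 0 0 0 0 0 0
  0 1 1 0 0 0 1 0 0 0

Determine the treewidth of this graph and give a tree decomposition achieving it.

The largest bag has 3 vertices, giving width 2; this decomposition certifies tw(G) ≤ 2. Since 9–3–10–2–9 is a cycle in G, G is not acyclic. Forests are exactly the graphs of treewidth ≤ 1, so tw(G) ≥ 2. Therefore the treewidth is 2.

Treewidth 2.
One such decomposition:
Bags: B1 = {2, 3, 9}  B2 = {2, 3, 10}  B3 = {2, 8, 10}  B4 = {7, 8, 10}  B5 = {6, 7, 8}  B6 = {5, 6, 7}  B7 = {4, 5, 6}  B8 = {1, 4, 5}
Tree: B1–B2, B2–B3, B3–B4, B4–B5, B5–B6, B6–B7, B7–B8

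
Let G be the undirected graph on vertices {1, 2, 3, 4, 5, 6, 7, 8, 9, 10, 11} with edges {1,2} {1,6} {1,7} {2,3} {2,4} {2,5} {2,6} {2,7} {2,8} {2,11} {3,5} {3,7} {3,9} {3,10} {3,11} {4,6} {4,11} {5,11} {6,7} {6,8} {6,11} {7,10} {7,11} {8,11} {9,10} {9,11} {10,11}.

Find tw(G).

A width-3 tree decomposition is:
Bags: B1 = {2, 3, 7, 11}  B2 = {3, 7, 10, 11}  B3 = {2, 6, 7, 11}  B4 = {2, 3, 5, 11}  B5 = {1, 2, 6, 7}  B6 = {3, 9, 10, 11}  B7 = {2, 6, 8, 11}  B8 = {2, 4, 6, 11}
Tree: B1–B2, B1–B3, B1–B4, B3–B5, B2–B6, B3–B7, B7–B8
Each bag holds 4 vertices, so the decomposition has width 3, which upper-bounds the treewidth. For the lower bound, the 4 vertices {1, 2, 6, 7} are pairwise adjacent, and any tree decomposition puts a clique entirely inside one bag — forcing width ≥ 3. Hence tw(G) = 3 exactly.

3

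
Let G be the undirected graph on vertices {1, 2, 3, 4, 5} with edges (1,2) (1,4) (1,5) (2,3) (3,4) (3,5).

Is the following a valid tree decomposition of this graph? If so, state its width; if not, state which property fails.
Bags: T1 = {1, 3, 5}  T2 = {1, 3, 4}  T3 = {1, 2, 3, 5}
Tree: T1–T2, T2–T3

No — bags containing vertex 5 are not connected in the tree.

A tree decomposition must satisfy three properties: every vertex lies in some bag; for every edge, both endpoints lie together in some bag; and for every vertex, the bags containing it form a connected subtree. Here bags containing vertex 5 are not connected in the tree, so the decomposition is invalid.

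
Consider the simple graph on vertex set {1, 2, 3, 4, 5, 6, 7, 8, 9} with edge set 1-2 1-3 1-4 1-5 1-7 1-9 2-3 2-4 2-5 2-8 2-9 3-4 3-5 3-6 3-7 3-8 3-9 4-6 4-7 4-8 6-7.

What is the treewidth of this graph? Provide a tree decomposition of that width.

Every bag has size at most 4, so the width is 4 − 1 = 3 and tw(G) ≤ 3. Conversely, {2, 3, 4, 8} is a clique of size 4, and the vertices of any clique must share a bag in every tree decomposition; so some bag has ≥ 4 vertices and tw(G) ≥ 3. Hence tw(G) = 3 exactly.

Treewidth 3.
Bags: B1 = {1, 2, 3, 4}  B2 = {1, 2, 3, 5}  B3 = {1, 3, 4, 7}  B4 = {3, 4, 6, 7}  B5 = {2, 3, 4, 8}  B6 = {1, 2, 3, 9}
Tree: B1–B2, B1–B3, B3–B4, B1–B5, B2–B6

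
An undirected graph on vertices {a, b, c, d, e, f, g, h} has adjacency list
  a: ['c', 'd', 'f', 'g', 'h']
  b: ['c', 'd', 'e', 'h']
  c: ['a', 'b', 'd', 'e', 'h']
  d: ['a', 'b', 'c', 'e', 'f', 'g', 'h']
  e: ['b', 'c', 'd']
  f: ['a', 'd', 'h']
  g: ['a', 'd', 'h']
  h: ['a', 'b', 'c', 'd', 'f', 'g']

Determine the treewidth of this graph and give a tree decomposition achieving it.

Each bag holds 4 vertices, so the decomposition has width 3, which upper-bounds the treewidth. On the other hand G contains the 4-clique {b, c, d, e}. A clique must lie in a single bag of any decomposition, so no decomposition can have width below 3. The upper and lower bounds meet at 3, so that is the treewidth.

Treewidth 3.
One optimal decomposition is:
Bags: B1 = {a, d, f, h}  B2 = {a, d, g, h}  B3 = {a, c, d, h}  B4 = {b, c, d, h}  B5 = {b, c, d, e}
Tree: B1–B2, B2–B3, B3–B4, B4–B5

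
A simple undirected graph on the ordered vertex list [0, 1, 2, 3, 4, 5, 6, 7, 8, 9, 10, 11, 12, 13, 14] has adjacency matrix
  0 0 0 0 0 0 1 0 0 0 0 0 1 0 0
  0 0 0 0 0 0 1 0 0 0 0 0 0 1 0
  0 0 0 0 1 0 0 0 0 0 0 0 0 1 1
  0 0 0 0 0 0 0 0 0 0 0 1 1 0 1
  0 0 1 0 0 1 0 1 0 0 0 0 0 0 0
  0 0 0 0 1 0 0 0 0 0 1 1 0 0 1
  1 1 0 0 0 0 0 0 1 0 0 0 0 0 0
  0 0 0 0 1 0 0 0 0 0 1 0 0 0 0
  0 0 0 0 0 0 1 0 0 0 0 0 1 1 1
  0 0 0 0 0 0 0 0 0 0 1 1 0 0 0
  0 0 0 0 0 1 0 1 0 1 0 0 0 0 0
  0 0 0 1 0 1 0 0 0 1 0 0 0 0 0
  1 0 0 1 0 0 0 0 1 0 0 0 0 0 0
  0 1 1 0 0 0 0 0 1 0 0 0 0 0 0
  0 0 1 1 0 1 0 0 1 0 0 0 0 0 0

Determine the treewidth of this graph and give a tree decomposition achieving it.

Every bag has size at most 4, so the width is 4 − 1 = 3 and tw(G) ≤ 3. For the lower bound: the 4 vertex sets {0,1,6}, {12}, {8}, {2,3,13,14} are disjoint, each induces a connected subgraph, and every pair is joined by at least one edge of G. Contracting each set to a single vertex therefore yields K_{4} as a minor, and since treewidth is minor-monotone, tw(G) ≥ tw(K_{4}) = 3. Combining the bounds, tw(G) = 3.

Treewidth 3.
Bags: B1 = {0, 1, 6, 12}  B2 = {1, 6, 8, 12}  B3 = {1, 8, 12, 13}  B4 = {3, 8, 12, 13}  B5 = {3, 8, 13, 14}  B6 = {2, 3, 13, 14}  B7 = {2, 3, 11, 14}  B8 = {2, 5, 11, 14}  B9 = {2, 4, 5, 11}  B10 = {4, 5, 9, 11}  B11 = {4, 5, 9, 10}  B12 = {4, 7, 9, 10}
Tree: B1–B2, B2–B3, B3–B4, B4–B5, B5–B6, B6–B7, B7–B8, B8–B9, B9–B10, B10–B11, B11–B12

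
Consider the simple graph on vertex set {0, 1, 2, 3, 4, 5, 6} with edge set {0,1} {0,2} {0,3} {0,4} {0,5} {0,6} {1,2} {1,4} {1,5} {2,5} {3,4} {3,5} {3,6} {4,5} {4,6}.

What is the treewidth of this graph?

A width-3 tree decomposition is:
Bags: B1 = {0, 1, 4, 5}  B2 = {0, 1, 2, 5}  B3 = {0, 3, 4, 5}  B4 = {0, 3, 4, 6}
Tree: B1–B2, B1–B3, B3–B4
The largest bag has 4 vertices, giving width 3; this decomposition certifies tw(G) ≤ 3. Conversely, {0, 1, 2, 5} is a clique of size 4, and the vertices of any clique must share a bag in every tree decomposition; so some bag has ≥ 4 vertices and tw(G) ≥ 3. The upper and lower bounds meet at 3, so that is the treewidth.

3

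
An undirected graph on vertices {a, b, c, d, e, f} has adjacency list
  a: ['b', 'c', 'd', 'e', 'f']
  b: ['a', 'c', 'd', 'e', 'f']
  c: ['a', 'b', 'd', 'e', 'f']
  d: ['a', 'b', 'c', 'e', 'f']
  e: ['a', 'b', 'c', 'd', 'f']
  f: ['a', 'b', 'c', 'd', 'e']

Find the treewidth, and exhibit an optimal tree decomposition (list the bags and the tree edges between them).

With just one bag of size 6, the width is 6 − 1 = 5, so tw(G) ≤ 5. For the lower bound, the 6 vertices {a, b, c, d, e, f} are pairwise adjacent, and any tree decomposition puts a clique entirely inside one bag — forcing width ≥ 5. Therefore the treewidth is 5.

Treewidth 5.
One optimal decomposition is:
Bags: B1 = {a, b, c, d, e, f}
Tree: (single bag)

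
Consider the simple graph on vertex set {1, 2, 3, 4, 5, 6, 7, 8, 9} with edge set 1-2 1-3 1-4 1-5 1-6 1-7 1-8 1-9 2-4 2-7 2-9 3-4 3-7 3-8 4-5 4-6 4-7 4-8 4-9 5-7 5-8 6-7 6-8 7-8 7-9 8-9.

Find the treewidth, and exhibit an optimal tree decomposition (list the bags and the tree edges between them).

Each bag holds 5 vertices, so the decomposition has width 4, which upper-bounds the treewidth. For the lower bound, the 5 vertices {1, 4, 7, 8, 9} are pairwise adjacent, and any tree decomposition puts a clique entirely inside one bag — forcing width ≥ 4. The upper and lower bounds meet at 4, so that is the treewidth.

Treewidth 4.
One such decomposition:
Bags: B1 = {1, 4, 7, 8, 9}  B2 = {1, 3, 4, 7, 8}  B3 = {1, 4, 5, 7, 8}  B4 = {1, 4, 6, 7, 8}  B5 = {1, 2, 4, 7, 9}
Tree: B1–B2, B1–B3, B3–B4, B1–B5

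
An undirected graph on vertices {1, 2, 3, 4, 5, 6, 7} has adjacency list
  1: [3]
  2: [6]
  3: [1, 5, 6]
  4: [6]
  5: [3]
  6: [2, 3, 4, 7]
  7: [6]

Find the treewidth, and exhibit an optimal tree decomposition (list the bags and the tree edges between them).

Treewidth 1.
Bags: B1 = {2, 6}  B2 = {3, 6}  B3 = {4, 6}  B4 = {3, 5}  B5 = {6, 7}  B6 = {1, 3}
Tree: B1–B2, B2–B3, B2–B4, B1–B5, B2–B6

Each bag holds 2 vertices, so the decomposition has width 1, which upper-bounds the treewidth. Any graph with an edge has treewidth ≥ 1, and G has the edge 6–2. Hence tw(G) = 1 exactly.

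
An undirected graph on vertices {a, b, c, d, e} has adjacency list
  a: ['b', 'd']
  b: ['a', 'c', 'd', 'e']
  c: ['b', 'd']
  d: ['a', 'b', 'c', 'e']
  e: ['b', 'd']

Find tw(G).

A width-2 tree decomposition is:
Bags: B1 = {b, d, e}  B2 = {b, c, d}  B3 = {a, b, d}
Tree: B1–B2, B2–B3
Every bag has size at most 3, so the width is 3 − 1 = 2 and tw(G) ≤ 2. Conversely, {b, d, e} is a clique of size 3, and the vertices of any clique must share a bag in every tree decomposition; so some bag has ≥ 3 vertices and tw(G) ≥ 2. Hence tw(G) = 2 exactly.

2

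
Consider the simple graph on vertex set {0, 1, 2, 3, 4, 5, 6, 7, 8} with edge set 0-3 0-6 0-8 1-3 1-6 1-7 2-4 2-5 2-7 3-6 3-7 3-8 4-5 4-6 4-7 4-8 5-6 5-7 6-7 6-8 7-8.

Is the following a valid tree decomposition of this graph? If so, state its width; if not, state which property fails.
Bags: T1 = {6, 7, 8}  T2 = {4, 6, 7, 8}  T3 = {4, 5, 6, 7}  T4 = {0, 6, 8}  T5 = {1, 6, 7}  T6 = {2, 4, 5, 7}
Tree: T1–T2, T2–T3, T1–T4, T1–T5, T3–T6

A tree decomposition must satisfy three properties: every vertex lies in some bag; for every edge, both endpoints lie together in some bag; and for every vertex, the bags containing it form a connected subtree. Here vertex 3 appears in no bag, so the decomposition is invalid.

No — vertex 3 appears in no bag.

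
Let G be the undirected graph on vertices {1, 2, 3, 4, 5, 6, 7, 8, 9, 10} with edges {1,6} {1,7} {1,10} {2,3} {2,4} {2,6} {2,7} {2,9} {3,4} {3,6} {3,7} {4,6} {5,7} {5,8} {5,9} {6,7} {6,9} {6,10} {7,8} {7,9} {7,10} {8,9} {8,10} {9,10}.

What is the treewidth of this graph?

3

A width-3 tree decomposition is:
Bags: B1 = {2, 6, 7, 9}  B2 = {6, 7, 9, 10}  B3 = {7, 8, 9, 10}  B4 = {2, 3, 6, 7}  B5 = {1, 6, 7, 10}  B6 = {5, 7, 8, 9}  B7 = {2, 3, 4, 6}
Tree: B1–B2, B2–B3, B1–B4, B2–B5, B3–B6, B4–B7
The largest bag has 4 vertices, giving width 3; this decomposition certifies tw(G) ≤ 3. For the lower bound, the 4 vertices {2, 3, 4, 6} are pairwise adjacent, and any tree decomposition puts a clique entirely inside one bag — forcing width ≥ 3. The upper and lower bounds meet at 3, so that is the treewidth.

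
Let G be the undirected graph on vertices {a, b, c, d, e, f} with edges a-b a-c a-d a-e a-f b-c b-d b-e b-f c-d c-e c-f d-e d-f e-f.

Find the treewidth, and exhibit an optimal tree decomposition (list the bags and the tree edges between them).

Treewidth 5.
One optimal decomposition is:
Bags: B1 = {a, b, c, d, e, f}
Tree: (single bag)

A single bag containing all 6 vertices is trivially a valid decomposition of width 5. For the lower bound, the 6 vertices {a, b, c, d, e, f} are pairwise adjacent, and any tree decomposition puts a clique entirely inside one bag — forcing width ≥ 5. The upper and lower bounds meet at 5, so that is the treewidth.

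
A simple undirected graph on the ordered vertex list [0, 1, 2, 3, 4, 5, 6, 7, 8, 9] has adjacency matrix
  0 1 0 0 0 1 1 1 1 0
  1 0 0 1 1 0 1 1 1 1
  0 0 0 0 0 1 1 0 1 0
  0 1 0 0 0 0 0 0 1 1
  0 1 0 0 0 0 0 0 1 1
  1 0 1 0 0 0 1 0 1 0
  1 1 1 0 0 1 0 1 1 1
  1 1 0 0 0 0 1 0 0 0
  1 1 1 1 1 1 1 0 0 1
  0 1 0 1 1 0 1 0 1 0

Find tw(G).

3

A width-3 tree decomposition is:
Bags: B1 = {1, 3, 8, 9}  B2 = {1, 6, 8, 9}  B3 = {1, 4, 8, 9}  B4 = {0, 1, 6, 8}  B5 = {0, 5, 6, 8}  B6 = {0, 1, 6, 7}  B7 = {2, 5, 6, 8}
Tree: B1–B2, B2–B3, B2–B4, B4–B5, B4–B6, B5–B7
Every bag has size at most 4, so the width is 4 − 1 = 3 and tw(G) ≤ 3. On the other hand G contains the 4-clique {0, 1, 6, 8}. A clique must lie in a single bag of any decomposition, so no decomposition can have width below 3. Hence tw(G) = 3 exactly.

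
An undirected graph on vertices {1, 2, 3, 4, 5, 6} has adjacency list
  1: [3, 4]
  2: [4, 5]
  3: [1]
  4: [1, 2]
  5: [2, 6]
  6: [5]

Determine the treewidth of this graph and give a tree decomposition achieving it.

Every bag has size at most 2, so the width is 2 − 1 = 1 and tw(G) ≤ 1. Any graph with an edge has treewidth ≥ 1, and G has the edge 3–1. Hence tw(G) = 1 exactly.

Treewidth 1.
One such decomposition:
Bags: B1 = {1, 3}  B2 = {1, 4}  B3 = {2, 4}  B4 = {2, 5}  B5 = {5, 6}
Tree: B1–B2, B2–B3, B3–B4, B4–B5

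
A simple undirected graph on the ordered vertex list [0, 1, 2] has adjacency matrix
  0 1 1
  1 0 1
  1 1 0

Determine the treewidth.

2

A width-2 tree decomposition is:
Bags: B1 = {0, 1, 2}
Tree: (single bag)
A single bag containing all 3 vertices is trivially a valid decomposition of width 2. Conversely, {0, 1, 2} is a clique of size 3, and the vertices of any clique must share a bag in every tree decomposition; so some bag has ≥ 3 vertices and tw(G) ≥ 2. Hence tw(G) = 2 exactly.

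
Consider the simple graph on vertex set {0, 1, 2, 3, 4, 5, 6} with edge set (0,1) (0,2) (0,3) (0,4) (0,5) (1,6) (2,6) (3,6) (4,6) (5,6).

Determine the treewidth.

A width-2 tree decomposition is:
Bags: B1 = {0, 1, 6}  B2 = {0, 4, 6}  B3 = {0, 3, 6}  B4 = {0, 2, 6}  B5 = {0, 5, 6}
Tree: B1–B2, B2–B3, B3–B4, B4–B5
Each bag holds 3 vertices, so the decomposition has width 2, which upper-bounds the treewidth. For the lower bound, G contains the cycle 6–1–0–4–6, so G is not a forest; only forests have treewidth ≤ 1, hence tw(G) ≥ 2. The upper and lower bounds meet at 2, so that is the treewidth.

2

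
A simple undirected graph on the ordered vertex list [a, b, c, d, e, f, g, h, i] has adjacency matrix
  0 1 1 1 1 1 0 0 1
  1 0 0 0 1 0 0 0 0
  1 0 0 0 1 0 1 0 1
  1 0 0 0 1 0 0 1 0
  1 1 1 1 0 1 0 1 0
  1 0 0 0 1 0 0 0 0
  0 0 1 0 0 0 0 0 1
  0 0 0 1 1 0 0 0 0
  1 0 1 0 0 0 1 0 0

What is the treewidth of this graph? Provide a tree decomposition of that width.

Treewidth 2.
One optimal decomposition is:
Bags: B1 = {a, d, e}  B2 = {a, c, e}  B3 = {a, c, i}  B4 = {c, g, i}  B5 = {a, b, e}  B6 = {a, e, f}  B7 = {d, e, h}
Tree: B1–B2, B2–B3, B3–B4, B1–B5, B1–B6, B1–B7

Every bag has size at most 3, so the width is 3 − 1 = 2 and tw(G) ≤ 2. Conversely, {c, g, i} is a clique of size 3, and the vertices of any clique must share a bag in every tree decomposition; so some bag has ≥ 3 vertices and tw(G) ≥ 2. The upper and lower bounds meet at 2, so that is the treewidth.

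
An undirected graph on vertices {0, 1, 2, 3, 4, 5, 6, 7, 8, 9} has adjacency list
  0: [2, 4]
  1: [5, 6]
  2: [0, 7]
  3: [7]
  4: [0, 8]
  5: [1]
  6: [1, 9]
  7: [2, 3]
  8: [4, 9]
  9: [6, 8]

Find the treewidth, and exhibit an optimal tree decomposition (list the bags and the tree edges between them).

Each bag holds 2 vertices, so the decomposition has width 1, which upper-bounds the treewidth. G has an edge, so its treewidth is at least 1. Combining the bounds, tw(G) = 1.

Treewidth 1.
One such decomposition:
Bags: B1 = {1, 5}  B2 = {1, 6}  B3 = {6, 9}  B4 = {8, 9}  B5 = {4, 8}  B6 = {0, 4}  B7 = {0, 2}  B8 = {2, 7}  B9 = {3, 7}
Tree: B1–B2, B2–B3, B3–B4, B4–B5, B5–B6, B6–B7, B7–B8, B8–B9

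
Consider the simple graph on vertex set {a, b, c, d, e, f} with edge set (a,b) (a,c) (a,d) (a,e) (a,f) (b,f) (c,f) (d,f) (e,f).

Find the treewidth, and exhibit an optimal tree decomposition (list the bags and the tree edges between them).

Treewidth 2.
Bags: B1 = {a, e, f}  B2 = {a, d, f}  B3 = {a, b, f}  B4 = {a, c, f}
Tree: B1–B2, B2–B3, B3–B4

Every bag has size at most 3, so the width is 3 − 1 = 2 and tw(G) ≤ 2. On the other hand G contains the 3-clique {a, d, f}. A clique must lie in a single bag of any decomposition, so no decomposition can have width below 2. Hence tw(G) = 2 exactly.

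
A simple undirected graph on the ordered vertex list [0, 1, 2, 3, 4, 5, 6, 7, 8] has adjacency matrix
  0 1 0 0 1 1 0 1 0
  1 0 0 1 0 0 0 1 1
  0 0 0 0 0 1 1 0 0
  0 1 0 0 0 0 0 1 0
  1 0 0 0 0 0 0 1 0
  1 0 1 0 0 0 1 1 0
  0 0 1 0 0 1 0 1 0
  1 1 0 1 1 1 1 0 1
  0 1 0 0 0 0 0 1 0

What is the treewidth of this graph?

2

A width-2 tree decomposition is:
Bags: B1 = {0, 1, 7}  B2 = {0, 5, 7}  B3 = {1, 7, 8}  B4 = {0, 4, 7}  B5 = {1, 3, 7}  B6 = {5, 6, 7}  B7 = {2, 5, 6}
Tree: B1–B2, B1–B3, B1–B4, B3–B5, B2–B6, B6–B7
Each bag holds 3 vertices, so the decomposition has width 2, which upper-bounds the treewidth. For the lower bound, the 3 vertices {2, 5, 6} are pairwise adjacent, and any tree decomposition puts a clique entirely inside one bag — forcing width ≥ 2. The upper and lower bounds meet at 2, so that is the treewidth.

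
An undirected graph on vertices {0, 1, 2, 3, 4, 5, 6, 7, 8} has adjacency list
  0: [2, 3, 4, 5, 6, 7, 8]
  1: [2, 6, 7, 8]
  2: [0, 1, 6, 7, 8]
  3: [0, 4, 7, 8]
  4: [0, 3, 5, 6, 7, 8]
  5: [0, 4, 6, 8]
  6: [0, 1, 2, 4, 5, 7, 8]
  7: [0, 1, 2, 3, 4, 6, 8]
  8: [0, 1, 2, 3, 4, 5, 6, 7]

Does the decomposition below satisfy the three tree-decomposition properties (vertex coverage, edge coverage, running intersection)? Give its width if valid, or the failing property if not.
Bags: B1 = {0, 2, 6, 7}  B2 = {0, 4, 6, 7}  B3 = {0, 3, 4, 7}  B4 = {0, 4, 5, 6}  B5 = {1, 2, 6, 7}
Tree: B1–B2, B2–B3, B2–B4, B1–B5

A tree decomposition must satisfy three properties: every vertex lies in some bag; for every edge, both endpoints lie together in some bag; and for every vertex, the bags containing it form a connected subtree. Here vertex 8 appears in no bag, so the decomposition is invalid.

No — vertex 8 appears in no bag.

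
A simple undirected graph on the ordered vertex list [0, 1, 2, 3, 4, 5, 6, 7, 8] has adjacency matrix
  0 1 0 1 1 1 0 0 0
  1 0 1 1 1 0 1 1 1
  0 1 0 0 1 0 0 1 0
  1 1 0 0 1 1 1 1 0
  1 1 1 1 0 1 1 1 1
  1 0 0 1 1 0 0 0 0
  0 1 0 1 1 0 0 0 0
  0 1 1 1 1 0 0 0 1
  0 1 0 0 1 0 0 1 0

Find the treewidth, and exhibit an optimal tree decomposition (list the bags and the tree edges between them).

Every bag has size at most 4, so the width is 4 − 1 = 3 and tw(G) ≤ 3. On the other hand G contains the 4-clique {1, 4, 7, 8}. A clique must lie in a single bag of any decomposition, so no decomposition can have width below 3. Therefore the treewidth is 3.

Treewidth 3.
Bags: B1 = {1, 3, 4, 7}  B2 = {0, 1, 3, 4}  B3 = {1, 2, 4, 7}  B4 = {1, 3, 4, 6}  B5 = {0, 3, 4, 5}  B6 = {1, 4, 7, 8}
Tree: B1–B2, B1–B3, B2–B4, B2–B5, B1–B6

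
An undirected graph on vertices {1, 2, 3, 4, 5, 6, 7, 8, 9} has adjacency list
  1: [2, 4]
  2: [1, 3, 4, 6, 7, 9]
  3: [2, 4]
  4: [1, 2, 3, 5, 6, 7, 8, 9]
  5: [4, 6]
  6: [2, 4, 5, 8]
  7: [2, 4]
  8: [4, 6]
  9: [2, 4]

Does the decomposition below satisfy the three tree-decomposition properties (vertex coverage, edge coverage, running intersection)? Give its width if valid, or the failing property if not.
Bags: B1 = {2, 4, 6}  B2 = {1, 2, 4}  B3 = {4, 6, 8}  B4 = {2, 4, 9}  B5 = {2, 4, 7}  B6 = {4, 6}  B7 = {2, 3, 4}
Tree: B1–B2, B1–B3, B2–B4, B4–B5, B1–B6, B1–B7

A tree decomposition must satisfy three properties: every vertex lies in some bag; for every edge, both endpoints lie together in some bag; and for every vertex, the bags containing it form a connected subtree. Here vertex 5 appears in no bag, so the decomposition is invalid.

No — vertex 5 appears in no bag.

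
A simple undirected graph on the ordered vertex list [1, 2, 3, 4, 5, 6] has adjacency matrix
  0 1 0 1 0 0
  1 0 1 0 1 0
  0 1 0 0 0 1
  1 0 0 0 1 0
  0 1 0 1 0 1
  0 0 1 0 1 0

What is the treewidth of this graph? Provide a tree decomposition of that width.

Each bag holds 3 vertices, so the decomposition has width 2, which upper-bounds the treewidth. For the lower bound, G contains the cycle 6–3–2–5–6, so G is not a forest; only forests have treewidth ≤ 1, hence tw(G) ≥ 2. Hence tw(G) = 2 exactly.

Treewidth 2.
One such decomposition:
Bags: B1 = {3, 5, 6}  B2 = {2, 3, 5}  B3 = {2, 4, 5}  B4 = {1, 2, 4}
Tree: B1–B2, B2–B3, B3–B4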